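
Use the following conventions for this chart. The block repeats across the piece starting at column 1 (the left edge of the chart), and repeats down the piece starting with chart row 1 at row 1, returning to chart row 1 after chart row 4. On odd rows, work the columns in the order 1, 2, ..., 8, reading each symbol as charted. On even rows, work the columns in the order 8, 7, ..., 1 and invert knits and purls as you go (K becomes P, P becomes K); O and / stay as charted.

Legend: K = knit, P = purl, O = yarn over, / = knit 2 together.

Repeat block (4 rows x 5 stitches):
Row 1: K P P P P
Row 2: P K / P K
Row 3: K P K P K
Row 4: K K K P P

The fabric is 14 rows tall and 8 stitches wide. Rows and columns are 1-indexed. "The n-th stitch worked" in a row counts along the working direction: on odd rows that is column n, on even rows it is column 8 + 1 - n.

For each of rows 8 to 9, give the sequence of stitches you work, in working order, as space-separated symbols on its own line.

Rows as worked:
P P P K K P P P
K P P P P K P P

Derivation:
Row 8: chart row 4, WS - tiled (columns 1-8): K K K P P K K K; work from column 8 back to 1 with K<->P swapped.
Row 9: chart row 1, RS - tile across columns 1-8 and work as-is.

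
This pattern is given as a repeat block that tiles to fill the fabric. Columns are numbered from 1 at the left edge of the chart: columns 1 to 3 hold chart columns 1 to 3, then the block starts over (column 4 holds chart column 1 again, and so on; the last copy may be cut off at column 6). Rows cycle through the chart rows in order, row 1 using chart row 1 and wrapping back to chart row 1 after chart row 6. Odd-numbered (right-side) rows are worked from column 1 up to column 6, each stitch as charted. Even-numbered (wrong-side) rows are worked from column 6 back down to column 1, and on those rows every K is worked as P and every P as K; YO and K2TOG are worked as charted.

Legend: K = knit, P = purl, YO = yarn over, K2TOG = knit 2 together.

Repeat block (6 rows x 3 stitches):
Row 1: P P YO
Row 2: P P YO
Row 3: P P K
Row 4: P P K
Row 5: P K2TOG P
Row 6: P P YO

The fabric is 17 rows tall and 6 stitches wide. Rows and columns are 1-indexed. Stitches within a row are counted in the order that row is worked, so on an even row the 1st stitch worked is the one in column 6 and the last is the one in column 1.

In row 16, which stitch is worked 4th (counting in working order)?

For row 16: chart row = ((16-1) mod 6) + 1 = 4; this is a WS (even) row.
Chart row 4 tiled across columns 1-6: P P K P P K
Wrong side: read the tiled row from column 6 down to 1 and exchange K with P (leave YO, K2TOG).
Row 16 as worked: P K K P K K
Stitch 4 in working order -> P

Result:
P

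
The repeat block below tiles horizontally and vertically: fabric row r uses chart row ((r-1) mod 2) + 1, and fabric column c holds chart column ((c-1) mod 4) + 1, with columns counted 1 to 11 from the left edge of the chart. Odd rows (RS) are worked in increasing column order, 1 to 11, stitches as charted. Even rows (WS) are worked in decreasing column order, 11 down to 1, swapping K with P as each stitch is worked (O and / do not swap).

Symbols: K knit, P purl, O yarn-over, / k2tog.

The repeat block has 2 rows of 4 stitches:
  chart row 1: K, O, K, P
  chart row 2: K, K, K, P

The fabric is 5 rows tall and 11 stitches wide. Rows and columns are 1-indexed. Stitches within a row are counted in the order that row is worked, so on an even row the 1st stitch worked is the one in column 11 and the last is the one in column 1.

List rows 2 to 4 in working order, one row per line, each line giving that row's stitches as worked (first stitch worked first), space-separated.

Rows as worked:
P P P K P P P K P P P
K O K P K O K P K O K
P P P K P P P K P P P

Derivation:
Row 2: chart row 2, WS - tiled (columns 1-11): K K K P K K K P K K K; work from column 11 back to 1 with K<->P swapped.
Row 3: chart row 1, RS - tile across columns 1-11 and work as-is.
Row 4: chart row 2, WS - tiled (columns 1-11): K K K P K K K P K K K; work from column 11 back to 1 with K<->P swapped.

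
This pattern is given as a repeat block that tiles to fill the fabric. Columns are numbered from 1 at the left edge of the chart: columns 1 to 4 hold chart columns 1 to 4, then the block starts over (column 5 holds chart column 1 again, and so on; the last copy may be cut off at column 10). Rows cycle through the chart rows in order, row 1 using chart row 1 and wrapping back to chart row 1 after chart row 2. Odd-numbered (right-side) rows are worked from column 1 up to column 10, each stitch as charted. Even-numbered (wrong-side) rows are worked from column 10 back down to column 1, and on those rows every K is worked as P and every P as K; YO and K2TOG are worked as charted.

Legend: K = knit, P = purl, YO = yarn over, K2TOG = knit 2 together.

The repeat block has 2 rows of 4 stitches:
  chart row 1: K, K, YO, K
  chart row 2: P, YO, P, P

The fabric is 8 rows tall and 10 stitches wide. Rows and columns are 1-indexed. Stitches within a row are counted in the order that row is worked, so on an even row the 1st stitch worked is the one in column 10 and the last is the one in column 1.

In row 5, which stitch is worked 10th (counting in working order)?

Stitch:
K

Derivation:
For row 5: chart row = ((5-1) mod 2) + 1 = 1; this is a RS (odd) row.
Chart row 1 tiled across columns 1-10: K K YO K K K YO K K K
RS row: no reversal, no swap; stitch n worked = column n.
Stitch 10 in working order -> K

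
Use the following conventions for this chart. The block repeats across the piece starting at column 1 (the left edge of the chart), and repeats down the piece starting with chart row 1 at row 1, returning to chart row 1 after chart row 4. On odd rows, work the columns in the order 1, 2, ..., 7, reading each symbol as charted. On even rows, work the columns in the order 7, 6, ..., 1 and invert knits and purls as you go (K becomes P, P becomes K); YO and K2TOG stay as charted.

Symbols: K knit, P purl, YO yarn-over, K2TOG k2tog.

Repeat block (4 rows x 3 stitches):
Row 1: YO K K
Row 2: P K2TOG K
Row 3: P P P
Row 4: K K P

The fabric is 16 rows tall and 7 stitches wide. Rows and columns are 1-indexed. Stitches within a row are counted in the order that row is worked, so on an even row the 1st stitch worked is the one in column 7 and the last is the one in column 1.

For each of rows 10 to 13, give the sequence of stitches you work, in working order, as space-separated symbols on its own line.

Row 10: chart row 2, WS - tiled (columns 1-7): P K2TOG K P K2TOG K P; work from column 7 back to 1 with K<->P swapped.
Row 11: chart row 3, RS - tile across columns 1-7 and work as-is.
Row 12: chart row 4, WS - tiled (columns 1-7): K K P K K P K; work from column 7 back to 1 with K<->P swapped.
Row 13: chart row 1, RS - tile across columns 1-7 and work as-is.

Result:
K P K2TOG K P K2TOG K
P P P P P P P
P K P P K P P
YO K K YO K K YO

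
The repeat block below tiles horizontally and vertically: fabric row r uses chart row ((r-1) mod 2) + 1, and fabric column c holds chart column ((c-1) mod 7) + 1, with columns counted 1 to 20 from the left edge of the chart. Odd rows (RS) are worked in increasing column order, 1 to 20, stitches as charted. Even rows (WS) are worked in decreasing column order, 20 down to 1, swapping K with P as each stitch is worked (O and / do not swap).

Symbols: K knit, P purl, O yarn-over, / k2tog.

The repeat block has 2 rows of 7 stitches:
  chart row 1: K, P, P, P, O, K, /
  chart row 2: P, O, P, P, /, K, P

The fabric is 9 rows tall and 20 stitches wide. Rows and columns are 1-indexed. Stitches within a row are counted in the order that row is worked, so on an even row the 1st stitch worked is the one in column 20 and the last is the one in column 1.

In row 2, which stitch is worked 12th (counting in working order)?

Stitch:
O

Derivation:
Row 2: (2-1) mod 2 = 1, so use chart row 2. Even row -> WS.
Chart row 2 tiled across columns 1-20: P O P P / K P P O P P / K P P O P P / K
Wrong side: read the tiled row from column 20 down to 1 and exchange K with P (leave O, /).
Row 2 as worked: P / K K O K K P / K K O K K P / K K O K
The 12th stitch worked is O.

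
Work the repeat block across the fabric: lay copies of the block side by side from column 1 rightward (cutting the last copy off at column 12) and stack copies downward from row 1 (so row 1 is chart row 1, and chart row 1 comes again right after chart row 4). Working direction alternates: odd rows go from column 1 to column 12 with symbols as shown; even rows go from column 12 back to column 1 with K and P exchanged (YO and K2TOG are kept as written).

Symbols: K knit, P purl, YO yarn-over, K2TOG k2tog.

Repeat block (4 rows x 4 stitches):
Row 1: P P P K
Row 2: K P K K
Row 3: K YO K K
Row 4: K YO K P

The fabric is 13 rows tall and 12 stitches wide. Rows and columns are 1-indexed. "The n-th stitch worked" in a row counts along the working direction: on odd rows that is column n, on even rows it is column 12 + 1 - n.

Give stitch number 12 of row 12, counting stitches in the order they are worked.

== STITCH ==
P

Derivation:
Row 12: (12-1) mod 4 = 3, so use chart row 4. Even row -> WS.
Chart row 4 tiled across columns 1-12: K YO K P K YO K P K YO K P
Wrong side: read the tiled row from column 12 down to 1 and exchange K with P (leave YO, K2TOG).
Row 12 as worked: K P YO P K P YO P K P YO P
Counting 12 along the worked row gives P.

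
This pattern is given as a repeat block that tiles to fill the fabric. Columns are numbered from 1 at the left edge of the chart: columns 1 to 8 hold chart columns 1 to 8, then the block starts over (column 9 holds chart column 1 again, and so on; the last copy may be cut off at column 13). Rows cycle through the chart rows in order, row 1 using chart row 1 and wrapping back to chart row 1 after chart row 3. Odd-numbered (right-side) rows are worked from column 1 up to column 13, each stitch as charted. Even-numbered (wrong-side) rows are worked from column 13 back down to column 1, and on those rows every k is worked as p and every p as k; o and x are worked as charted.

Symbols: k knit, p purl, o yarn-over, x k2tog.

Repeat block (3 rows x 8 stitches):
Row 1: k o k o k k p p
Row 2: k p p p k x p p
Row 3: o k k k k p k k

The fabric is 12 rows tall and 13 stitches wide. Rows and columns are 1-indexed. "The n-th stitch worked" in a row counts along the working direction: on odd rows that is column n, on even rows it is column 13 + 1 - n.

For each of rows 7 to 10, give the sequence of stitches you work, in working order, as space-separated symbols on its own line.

Result:
k o k o k k p p k o k o k
p k k k p k k x p k k k p
o k k k k p k k o k k k k
p o p o p k k p p o p o p

Derivation:
Row 7: chart row 1, RS - tile across columns 1-13 and work as-is.
Row 8: chart row 2, WS - tiled (columns 1-13): k p p p k x p p k p p p k; work from column 13 back to 1 with k<->p swapped.
Row 9: chart row 3, RS - tile across columns 1-13 and work as-is.
Row 10: chart row 1, WS - tiled (columns 1-13): k o k o k k p p k o k o k; work from column 13 back to 1 with k<->p swapped.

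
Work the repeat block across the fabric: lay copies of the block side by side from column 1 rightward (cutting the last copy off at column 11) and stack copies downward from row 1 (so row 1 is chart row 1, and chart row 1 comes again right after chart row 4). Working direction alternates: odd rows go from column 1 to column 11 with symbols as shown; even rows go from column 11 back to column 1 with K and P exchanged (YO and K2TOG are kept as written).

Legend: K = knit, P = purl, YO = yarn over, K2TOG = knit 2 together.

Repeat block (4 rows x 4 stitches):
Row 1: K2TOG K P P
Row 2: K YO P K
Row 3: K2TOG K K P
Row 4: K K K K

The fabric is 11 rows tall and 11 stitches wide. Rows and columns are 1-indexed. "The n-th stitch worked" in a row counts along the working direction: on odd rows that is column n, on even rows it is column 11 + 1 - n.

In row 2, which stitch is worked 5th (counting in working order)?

Stitch:
K

Derivation:
Row 2: (2-1) mod 4 = 1, so use chart row 2. Even row -> WS.
Chart row 2 tiled across columns 1-11: K YO P K K YO P K K YO P
WS: work from column 11 back to column 1 (reverse the tiled row), swapping K<->P (YO and K2TOG unchanged).
Row 2 as worked: K YO P P K YO P P K YO P
The 5th stitch worked is K.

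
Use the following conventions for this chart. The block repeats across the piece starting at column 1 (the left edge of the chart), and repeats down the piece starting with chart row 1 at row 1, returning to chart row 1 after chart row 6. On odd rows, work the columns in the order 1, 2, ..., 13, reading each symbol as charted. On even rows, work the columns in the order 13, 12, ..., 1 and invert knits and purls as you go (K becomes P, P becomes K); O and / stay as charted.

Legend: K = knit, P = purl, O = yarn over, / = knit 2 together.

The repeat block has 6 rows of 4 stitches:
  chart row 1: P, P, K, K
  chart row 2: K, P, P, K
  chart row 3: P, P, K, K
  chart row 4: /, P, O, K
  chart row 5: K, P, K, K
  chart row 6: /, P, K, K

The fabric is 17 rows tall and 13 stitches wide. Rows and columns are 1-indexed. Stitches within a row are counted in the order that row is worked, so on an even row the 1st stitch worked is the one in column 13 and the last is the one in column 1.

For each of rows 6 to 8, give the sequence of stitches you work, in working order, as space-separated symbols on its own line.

Rows as worked:
/ P P K / P P K / P P K /
P P K K P P K K P P K K P
P P K K P P K K P P K K P

Derivation:
Row 6: chart row 6, WS - tiled (columns 1-13): / P K K / P K K / P K K /; work from column 13 back to 1 with K<->P swapped.
Row 7: chart row 1, RS - tile across columns 1-13 and work as-is.
Row 8: chart row 2, WS - tiled (columns 1-13): K P P K K P P K K P P K K; work from column 13 back to 1 with K<->P swapped.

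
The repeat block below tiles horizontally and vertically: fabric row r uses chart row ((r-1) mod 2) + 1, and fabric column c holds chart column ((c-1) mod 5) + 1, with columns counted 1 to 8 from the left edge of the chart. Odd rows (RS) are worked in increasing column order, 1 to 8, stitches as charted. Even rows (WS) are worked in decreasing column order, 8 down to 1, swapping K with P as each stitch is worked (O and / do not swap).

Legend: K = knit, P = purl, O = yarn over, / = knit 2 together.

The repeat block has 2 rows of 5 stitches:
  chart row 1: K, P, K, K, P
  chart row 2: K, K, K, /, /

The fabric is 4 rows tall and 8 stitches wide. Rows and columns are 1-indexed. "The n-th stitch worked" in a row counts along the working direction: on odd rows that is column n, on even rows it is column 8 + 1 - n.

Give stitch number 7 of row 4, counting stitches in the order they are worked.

Row 4: (4-1) mod 2 = 1, so use chart row 2. Even row -> WS.
Chart row 2 tiled across columns 1-8: K K K / / K K K
WS: work from column 8 back to column 1 (reverse the tiled row), swapping K<->P (O and / unchanged).
Row 4 as worked: P P P / / P P P
Counting 7 along the worked row gives P.

== STITCH ==
P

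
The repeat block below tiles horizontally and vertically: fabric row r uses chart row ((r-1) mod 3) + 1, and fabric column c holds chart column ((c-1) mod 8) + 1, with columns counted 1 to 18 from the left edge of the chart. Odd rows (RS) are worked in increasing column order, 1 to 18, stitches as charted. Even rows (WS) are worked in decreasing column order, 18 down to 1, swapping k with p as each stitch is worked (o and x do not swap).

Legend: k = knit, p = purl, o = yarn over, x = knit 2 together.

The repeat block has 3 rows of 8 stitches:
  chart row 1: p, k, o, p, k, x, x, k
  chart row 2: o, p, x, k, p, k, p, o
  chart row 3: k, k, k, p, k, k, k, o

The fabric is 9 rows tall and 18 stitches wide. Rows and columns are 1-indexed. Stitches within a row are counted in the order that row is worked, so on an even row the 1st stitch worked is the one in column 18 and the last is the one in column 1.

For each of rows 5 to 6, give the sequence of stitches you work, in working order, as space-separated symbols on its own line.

Row 5: chart row 2, RS - tile across columns 1-18 and work as-is.
Row 6: chart row 3, WS - tiled (columns 1-18): k k k p k k k o k k k p k k k o k k; work from column 18 back to 1 with k<->p swapped.

Rows as worked:
o p x k p k p o o p x k p k p o o p
p p o p p p k p p p o p p p k p p p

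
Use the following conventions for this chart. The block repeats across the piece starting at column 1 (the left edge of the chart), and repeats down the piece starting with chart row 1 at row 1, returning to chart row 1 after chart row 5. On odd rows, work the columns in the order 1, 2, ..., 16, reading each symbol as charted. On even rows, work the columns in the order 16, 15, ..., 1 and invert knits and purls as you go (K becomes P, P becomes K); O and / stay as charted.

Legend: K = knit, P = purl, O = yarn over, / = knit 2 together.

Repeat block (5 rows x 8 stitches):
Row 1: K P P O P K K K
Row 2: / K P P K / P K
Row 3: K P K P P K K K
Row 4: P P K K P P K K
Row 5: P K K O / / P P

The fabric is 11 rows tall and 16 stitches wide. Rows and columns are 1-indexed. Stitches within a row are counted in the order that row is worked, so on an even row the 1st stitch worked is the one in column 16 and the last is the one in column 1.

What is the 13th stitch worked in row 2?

Row 2 uses chart row ((2-1) mod 5)+1 = 2. Row 2 is even, so WS.
Chart row 2 tiled across columns 1-16: / K P P K / P K / K P P K / P K
Wrong side: read the tiled row from column 16 down to 1 and exchange K with P (leave O, /).
Row 2 as worked: P K / P K K P / P K / P K K P /
Stitch 13 in working order -> K

== STITCH ==
K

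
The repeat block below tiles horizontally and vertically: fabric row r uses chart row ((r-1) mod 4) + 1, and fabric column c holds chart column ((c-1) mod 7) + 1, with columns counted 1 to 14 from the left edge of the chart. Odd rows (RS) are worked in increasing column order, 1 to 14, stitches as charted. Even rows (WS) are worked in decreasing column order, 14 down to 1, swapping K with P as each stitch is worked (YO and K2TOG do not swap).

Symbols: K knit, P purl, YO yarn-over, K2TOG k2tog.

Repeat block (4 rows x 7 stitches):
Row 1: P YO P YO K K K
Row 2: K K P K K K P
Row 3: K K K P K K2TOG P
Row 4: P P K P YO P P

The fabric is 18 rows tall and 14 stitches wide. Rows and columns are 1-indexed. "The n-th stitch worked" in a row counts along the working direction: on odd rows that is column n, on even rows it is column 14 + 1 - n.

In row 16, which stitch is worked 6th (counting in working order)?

Row 16: (16-1) mod 4 = 3, so use chart row 4. Even row -> WS.
Chart row 4 tiled across columns 1-14: P P K P YO P P P P K P YO P P
Wrong side: read the tiled row from column 14 down to 1 and exchange K with P (leave YO, K2TOG).
Row 16 as worked: K K YO K P K K K K YO K P K K
The 6th stitch worked is K.

Stitch:
K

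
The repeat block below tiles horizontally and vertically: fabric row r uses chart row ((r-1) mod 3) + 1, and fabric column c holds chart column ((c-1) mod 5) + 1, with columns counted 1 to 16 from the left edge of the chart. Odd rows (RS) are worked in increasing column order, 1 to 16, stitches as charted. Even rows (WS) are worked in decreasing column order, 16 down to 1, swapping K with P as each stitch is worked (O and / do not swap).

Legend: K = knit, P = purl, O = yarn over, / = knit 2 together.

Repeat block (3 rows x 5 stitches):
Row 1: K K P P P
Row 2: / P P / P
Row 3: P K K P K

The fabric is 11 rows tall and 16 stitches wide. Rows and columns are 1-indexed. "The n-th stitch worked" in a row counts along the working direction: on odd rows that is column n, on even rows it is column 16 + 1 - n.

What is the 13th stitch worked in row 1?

Stitch:
P

Derivation:
For row 1: chart row = ((1-1) mod 3) + 1 = 1; this is a RS (odd) row.
Chart row 1 tiled across columns 1-16: K K P P P K K P P P K K P P P K
Right side: take the tiled row as-is (worked left to right from column 1).
Stitch 13 in working order -> P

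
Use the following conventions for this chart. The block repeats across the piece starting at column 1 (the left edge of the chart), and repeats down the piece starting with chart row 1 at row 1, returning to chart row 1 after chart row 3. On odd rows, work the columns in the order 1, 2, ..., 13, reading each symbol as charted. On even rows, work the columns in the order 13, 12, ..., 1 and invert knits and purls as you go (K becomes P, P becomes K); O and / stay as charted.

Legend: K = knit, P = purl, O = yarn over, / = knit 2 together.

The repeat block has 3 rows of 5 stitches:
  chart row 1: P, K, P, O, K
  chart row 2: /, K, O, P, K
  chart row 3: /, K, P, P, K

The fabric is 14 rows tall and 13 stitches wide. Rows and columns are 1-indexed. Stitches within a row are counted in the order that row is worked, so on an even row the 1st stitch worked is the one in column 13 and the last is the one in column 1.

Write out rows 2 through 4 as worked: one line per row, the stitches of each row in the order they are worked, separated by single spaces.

Row 2: chart row 2, WS - tiled (columns 1-13): / K O P K / K O P K / K O; work from column 13 back to 1 with K<->P swapped.
Row 3: chart row 3, RS - tile across columns 1-13 and work as-is.
Row 4: chart row 1, WS - tiled (columns 1-13): P K P O K P K P O K P K P; work from column 13 back to 1 with K<->P swapped.

Rows as worked:
O P / P K O P / P K O P /
/ K P P K / K P P K / K P
K P K P O K P K P O K P K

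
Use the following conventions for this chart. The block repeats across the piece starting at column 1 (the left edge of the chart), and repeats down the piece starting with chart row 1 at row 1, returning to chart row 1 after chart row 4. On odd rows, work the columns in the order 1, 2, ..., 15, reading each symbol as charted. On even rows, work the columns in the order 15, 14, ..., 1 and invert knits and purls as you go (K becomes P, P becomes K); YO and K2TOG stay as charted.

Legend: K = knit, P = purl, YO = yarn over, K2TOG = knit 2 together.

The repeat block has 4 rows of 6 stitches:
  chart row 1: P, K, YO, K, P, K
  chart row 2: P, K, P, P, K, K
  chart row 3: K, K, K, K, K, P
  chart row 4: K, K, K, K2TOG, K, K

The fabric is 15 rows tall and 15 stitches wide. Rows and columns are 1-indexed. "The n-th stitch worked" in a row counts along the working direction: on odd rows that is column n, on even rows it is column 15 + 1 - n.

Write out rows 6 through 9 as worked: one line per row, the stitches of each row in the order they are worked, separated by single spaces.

Result:
K P K P P K K P K P P K K P K
K K K K K P K K K K K P K K K
P P P P P K2TOG P P P P P K2TOG P P P
P K YO K P K P K YO K P K P K YO

Derivation:
Row 6: chart row 2, WS - tiled (columns 1-15): P K P P K K P K P P K K P K P; work from column 15 back to 1 with K<->P swapped.
Row 7: chart row 3, RS - tile across columns 1-15 and work as-is.
Row 8: chart row 4, WS - tiled (columns 1-15): K K K K2TOG K K K K K K2TOG K K K K K; work from column 15 back to 1 with K<->P swapped.
Row 9: chart row 1, RS - tile across columns 1-15 and work as-is.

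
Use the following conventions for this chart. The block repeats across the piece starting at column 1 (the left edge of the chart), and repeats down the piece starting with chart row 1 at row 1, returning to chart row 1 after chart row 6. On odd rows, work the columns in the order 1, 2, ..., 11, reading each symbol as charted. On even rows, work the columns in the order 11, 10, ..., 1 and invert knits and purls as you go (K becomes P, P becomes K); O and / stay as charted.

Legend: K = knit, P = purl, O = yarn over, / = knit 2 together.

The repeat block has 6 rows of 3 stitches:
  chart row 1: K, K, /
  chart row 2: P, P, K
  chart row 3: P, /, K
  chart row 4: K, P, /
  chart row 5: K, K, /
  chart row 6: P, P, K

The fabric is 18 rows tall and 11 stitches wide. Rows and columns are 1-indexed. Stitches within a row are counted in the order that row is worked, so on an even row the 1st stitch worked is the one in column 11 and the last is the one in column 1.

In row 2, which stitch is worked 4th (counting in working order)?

Stitch:
K

Derivation:
Row 2 uses chart row ((2-1) mod 6)+1 = 2. Row 2 is even, so WS.
Chart row 2 tiled across columns 1-11: P P K P P K P P K P P
Wrong side: read the tiled row from column 11 down to 1 and exchange K with P (leave O, /).
Row 2 as worked: K K P K K P K K P K K
Stitch 4 in working order -> K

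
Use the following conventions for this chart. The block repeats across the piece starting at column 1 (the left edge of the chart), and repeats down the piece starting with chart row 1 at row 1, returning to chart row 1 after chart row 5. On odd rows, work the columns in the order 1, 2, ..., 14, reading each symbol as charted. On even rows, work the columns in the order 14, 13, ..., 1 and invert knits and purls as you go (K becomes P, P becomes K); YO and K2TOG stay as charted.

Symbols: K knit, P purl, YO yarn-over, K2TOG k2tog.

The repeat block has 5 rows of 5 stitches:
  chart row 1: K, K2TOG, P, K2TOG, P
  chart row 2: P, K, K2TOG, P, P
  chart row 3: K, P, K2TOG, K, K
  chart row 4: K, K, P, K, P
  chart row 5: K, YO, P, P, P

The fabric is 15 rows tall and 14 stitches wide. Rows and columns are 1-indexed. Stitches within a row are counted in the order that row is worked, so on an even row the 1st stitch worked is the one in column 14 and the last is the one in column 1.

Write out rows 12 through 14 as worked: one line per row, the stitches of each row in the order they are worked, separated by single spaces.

Row 12: chart row 2, WS - tiled (columns 1-14): P K K2TOG P P P K K2TOG P P P K K2TOG P; work from column 14 back to 1 with K<->P swapped.
Row 13: chart row 3, RS - tile across columns 1-14 and work as-is.
Row 14: chart row 4, WS - tiled (columns 1-14): K K P K P K K P K P K K P K; work from column 14 back to 1 with K<->P swapped.

== ROWS AS WORKED ==
K K2TOG P K K K K2TOG P K K K K2TOG P K
K P K2TOG K K K P K2TOG K K K P K2TOG K
P K P P K P K P P K P K P P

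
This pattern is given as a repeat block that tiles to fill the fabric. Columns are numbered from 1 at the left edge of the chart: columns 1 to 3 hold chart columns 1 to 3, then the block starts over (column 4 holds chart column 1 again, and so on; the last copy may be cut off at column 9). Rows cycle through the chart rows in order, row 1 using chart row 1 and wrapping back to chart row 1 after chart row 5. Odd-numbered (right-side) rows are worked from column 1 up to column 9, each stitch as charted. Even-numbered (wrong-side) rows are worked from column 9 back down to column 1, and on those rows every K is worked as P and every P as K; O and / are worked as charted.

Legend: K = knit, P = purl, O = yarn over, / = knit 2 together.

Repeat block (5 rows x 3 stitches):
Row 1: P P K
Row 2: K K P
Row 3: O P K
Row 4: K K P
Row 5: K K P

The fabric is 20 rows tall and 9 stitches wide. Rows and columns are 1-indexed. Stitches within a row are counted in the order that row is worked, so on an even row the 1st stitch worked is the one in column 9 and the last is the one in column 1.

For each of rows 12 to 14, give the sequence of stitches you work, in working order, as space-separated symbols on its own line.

Rows as worked:
K P P K P P K P P
O P K O P K O P K
K P P K P P K P P

Derivation:
Row 12: chart row 2, WS - tiled (columns 1-9): K K P K K P K K P; work from column 9 back to 1 with K<->P swapped.
Row 13: chart row 3, RS - tile across columns 1-9 and work as-is.
Row 14: chart row 4, WS - tiled (columns 1-9): K K P K K P K K P; work from column 9 back to 1 with K<->P swapped.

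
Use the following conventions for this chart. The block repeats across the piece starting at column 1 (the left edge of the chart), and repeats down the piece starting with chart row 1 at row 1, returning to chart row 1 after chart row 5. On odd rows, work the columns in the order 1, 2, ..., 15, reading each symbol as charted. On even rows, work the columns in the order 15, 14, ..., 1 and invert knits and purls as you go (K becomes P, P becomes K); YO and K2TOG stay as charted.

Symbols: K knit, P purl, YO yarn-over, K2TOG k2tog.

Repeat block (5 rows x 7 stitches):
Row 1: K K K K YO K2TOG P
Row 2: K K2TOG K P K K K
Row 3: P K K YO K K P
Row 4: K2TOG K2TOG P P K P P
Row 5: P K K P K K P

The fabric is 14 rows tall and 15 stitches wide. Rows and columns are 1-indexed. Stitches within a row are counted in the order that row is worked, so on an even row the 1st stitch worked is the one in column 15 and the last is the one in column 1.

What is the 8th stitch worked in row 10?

Result:
K

Derivation:
Row 10: (10-1) mod 5 = 4, so use chart row 5. Even row -> WS.
Chart row 5 tiled across columns 1-15: P K K P K K P P K K P K K P P
WS row: flip the tiled sequence (start at column 15) and apply K<->P; YO and K2TOG stay.
Row 10 as worked: K K P P K P P K K P P K P P K
Counting 8 along the worked row gives K.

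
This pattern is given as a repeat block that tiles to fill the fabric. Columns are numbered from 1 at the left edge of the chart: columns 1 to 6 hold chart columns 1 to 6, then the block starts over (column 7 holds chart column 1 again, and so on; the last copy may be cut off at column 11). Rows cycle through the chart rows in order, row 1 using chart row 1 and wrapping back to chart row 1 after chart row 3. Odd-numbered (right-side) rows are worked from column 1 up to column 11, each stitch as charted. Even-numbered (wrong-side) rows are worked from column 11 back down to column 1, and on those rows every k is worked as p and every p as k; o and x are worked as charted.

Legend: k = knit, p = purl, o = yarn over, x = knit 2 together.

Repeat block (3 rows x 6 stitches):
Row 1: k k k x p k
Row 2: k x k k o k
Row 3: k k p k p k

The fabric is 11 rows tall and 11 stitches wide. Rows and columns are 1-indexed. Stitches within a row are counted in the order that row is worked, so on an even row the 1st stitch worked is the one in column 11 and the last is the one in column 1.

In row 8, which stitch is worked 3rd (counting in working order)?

Stitch:
p

Derivation:
For row 8: chart row = ((8-1) mod 3) + 1 = 2; this is a WS (even) row.
Chart row 2 tiled across columns 1-11: k x k k o k k x k k o
Wrong side: read the tiled row from column 11 down to 1 and exchange k with p (leave o, x).
Row 8 as worked: o p p x p p o p p x p
Stitch 3 in working order -> p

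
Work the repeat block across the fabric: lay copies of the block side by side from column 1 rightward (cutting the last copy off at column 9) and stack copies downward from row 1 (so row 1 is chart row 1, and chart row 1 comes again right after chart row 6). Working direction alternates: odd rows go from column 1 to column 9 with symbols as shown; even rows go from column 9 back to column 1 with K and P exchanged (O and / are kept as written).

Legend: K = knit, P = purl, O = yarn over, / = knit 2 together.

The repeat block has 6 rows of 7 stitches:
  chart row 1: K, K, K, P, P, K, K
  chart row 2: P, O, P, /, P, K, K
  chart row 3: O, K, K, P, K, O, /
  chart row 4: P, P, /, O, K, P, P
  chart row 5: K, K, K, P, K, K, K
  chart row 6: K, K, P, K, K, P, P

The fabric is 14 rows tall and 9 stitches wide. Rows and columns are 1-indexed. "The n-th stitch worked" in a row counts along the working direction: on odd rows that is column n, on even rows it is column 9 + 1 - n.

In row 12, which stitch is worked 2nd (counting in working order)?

Result:
P

Derivation:
For row 12: chart row = ((12-1) mod 6) + 1 = 6; this is a WS (even) row.
Chart row 6 tiled across columns 1-9: K K P K K P P K K
WS: work from column 9 back to column 1 (reverse the tiled row), swapping K<->P (O and / unchanged).
Row 12 as worked: P P K K P P K P P
Stitch 2 in working order -> P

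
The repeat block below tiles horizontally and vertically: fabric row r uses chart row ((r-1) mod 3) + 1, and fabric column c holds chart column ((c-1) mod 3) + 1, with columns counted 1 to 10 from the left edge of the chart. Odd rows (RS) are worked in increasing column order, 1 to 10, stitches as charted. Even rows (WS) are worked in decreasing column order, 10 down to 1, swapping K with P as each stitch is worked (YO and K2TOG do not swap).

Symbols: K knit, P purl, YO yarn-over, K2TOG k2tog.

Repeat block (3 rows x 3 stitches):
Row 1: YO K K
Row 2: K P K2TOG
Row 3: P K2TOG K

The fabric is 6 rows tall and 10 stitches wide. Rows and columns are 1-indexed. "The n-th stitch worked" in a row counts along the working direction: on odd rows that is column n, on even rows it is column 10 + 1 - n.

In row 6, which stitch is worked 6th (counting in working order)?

Result:
K2TOG

Derivation:
Row 6 uses chart row ((6-1) mod 3)+1 = 3. Row 6 is even, so WS.
Chart row 3 tiled across columns 1-10: P K2TOG K P K2TOG K P K2TOG K P
WS: work from column 10 back to column 1 (reverse the tiled row), swapping K<->P (YO and K2TOG unchanged).
Row 6 as worked: K P K2TOG K P K2TOG K P K2TOG K
The 6th stitch worked is K2TOG.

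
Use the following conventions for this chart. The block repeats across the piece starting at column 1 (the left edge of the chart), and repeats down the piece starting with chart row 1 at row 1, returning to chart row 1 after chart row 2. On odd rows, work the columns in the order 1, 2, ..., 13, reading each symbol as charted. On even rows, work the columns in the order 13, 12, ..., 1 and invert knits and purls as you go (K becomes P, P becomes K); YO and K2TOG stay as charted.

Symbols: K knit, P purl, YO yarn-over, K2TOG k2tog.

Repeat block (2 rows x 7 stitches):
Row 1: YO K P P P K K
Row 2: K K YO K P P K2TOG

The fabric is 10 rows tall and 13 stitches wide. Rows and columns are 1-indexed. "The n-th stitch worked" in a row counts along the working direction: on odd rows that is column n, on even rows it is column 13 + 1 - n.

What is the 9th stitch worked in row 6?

Stitch:
K

Derivation:
Row 6 uses chart row ((6-1) mod 2)+1 = 2. Row 6 is even, so WS.
Chart row 2 tiled across columns 1-13: K K YO K P P K2TOG K K YO K P P
Wrong side: read the tiled row from column 13 down to 1 and exchange K with P (leave YO, K2TOG).
Row 6 as worked: K K P YO P P K2TOG K K P YO P P
Stitch 9 in working order -> K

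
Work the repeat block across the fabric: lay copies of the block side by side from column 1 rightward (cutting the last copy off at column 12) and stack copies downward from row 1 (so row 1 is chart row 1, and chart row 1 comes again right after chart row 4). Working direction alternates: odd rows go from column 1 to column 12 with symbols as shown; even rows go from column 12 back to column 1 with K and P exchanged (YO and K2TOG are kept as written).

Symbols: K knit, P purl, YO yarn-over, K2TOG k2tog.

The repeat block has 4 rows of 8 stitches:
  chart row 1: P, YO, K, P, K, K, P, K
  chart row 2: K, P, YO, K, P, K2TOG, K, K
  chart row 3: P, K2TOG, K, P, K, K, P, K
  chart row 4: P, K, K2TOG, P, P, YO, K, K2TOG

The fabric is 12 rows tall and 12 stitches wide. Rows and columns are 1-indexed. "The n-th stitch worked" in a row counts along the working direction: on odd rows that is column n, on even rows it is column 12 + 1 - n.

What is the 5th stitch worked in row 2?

== STITCH ==
P

Derivation:
Row 2: (2-1) mod 4 = 1, so use chart row 2. Even row -> WS.
Chart row 2 tiled across columns 1-12: K P YO K P K2TOG K K K P YO K
Wrong side: read the tiled row from column 12 down to 1 and exchange K with P (leave YO, K2TOG).
Row 2 as worked: P YO K P P P K2TOG K P YO K P
Counting 5 along the worked row gives P.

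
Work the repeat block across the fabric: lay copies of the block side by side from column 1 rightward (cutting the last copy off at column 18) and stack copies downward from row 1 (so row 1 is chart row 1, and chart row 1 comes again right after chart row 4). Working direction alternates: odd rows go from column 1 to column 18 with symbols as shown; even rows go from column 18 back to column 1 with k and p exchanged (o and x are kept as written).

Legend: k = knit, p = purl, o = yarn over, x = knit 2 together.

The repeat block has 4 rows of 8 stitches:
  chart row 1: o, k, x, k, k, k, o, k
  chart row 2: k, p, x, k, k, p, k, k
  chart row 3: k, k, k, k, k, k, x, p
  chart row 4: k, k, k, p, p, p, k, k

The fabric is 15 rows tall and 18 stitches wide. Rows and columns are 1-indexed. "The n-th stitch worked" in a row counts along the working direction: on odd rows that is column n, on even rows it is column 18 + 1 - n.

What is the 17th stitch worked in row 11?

Stitch:
k

Derivation:
Row 11 uses chart row ((11-1) mod 4)+1 = 3. Row 11 is odd, so RS.
Chart row 3 tiled across columns 1-18: k k k k k k x p k k k k k k x p k k
RS row: no reversal, no swap; stitch n worked = column n.
Counting 17 along the worked row gives k.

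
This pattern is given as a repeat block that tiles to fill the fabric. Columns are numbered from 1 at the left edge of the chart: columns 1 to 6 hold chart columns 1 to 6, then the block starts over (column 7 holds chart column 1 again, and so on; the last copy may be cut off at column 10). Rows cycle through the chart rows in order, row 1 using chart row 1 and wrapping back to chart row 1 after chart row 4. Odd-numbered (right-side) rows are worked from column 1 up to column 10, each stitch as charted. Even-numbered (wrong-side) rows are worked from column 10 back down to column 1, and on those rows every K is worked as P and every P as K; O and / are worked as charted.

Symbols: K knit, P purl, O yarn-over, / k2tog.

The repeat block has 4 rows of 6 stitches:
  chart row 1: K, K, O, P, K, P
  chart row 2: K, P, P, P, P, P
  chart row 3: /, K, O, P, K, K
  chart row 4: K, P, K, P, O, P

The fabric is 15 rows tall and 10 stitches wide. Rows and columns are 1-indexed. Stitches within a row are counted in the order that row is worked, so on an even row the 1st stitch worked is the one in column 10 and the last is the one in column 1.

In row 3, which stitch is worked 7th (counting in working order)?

Row 3 uses chart row ((3-1) mod 4)+1 = 3. Row 3 is odd, so RS.
Chart row 3 tiled across columns 1-10: / K O P K K / K O P
RS: work column 1 to column 10, symbols as charted — the tiled row is the row as worked.
Counting 7 along the worked row gives /.

Stitch:
/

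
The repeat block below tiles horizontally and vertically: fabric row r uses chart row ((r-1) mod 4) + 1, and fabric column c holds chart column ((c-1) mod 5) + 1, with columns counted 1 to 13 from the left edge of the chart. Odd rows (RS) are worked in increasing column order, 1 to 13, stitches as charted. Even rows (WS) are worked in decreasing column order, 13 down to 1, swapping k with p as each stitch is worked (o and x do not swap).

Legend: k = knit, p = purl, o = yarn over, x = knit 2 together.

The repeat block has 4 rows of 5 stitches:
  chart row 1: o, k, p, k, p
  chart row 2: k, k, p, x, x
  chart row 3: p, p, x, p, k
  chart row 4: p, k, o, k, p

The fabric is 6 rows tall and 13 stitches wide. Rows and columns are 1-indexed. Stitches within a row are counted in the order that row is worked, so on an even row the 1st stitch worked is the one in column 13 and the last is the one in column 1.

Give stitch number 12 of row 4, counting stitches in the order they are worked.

Row 4 uses chart row ((4-1) mod 4)+1 = 4. Row 4 is even, so WS.
Chart row 4 tiled across columns 1-13: p k o k p p k o k p p k o
WS: work from column 13 back to column 1 (reverse the tiled row), swapping k<->p (o and x unchanged).
Row 4 as worked: o p k k p o p k k p o p k
Counting 12 along the worked row gives p.

== STITCH ==
p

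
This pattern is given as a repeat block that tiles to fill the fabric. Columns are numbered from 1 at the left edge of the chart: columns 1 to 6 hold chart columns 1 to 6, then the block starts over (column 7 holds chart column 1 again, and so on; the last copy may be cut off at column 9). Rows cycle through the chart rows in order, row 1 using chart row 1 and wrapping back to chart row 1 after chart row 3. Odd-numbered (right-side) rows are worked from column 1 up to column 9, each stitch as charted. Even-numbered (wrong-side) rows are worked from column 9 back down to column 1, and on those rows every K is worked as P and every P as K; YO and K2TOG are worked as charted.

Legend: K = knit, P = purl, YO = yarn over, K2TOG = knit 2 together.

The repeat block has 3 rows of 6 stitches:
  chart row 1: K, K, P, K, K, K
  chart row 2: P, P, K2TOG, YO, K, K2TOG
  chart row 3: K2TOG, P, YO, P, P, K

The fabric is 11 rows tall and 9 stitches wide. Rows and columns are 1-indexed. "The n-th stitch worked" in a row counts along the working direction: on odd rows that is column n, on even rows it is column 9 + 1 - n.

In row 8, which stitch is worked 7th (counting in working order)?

For row 8: chart row = ((8-1) mod 3) + 1 = 2; this is a WS (even) row.
Chart row 2 tiled across columns 1-9: P P K2TOG YO K K2TOG P P K2TOG
WS: work from column 9 back to column 1 (reverse the tiled row), swapping K<->P (YO and K2TOG unchanged).
Row 8 as worked: K2TOG K K K2TOG P YO K2TOG K K
Counting 7 along the worked row gives K2TOG.

== STITCH ==
K2TOG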